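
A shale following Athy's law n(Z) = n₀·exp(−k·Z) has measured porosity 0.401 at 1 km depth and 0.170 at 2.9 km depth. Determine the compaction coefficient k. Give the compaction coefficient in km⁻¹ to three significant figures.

Athy: n(Z) = n₀ e^(−kZ) ⇒ n₁/n₂ = e^{k(Z₂−Z₁)} ⇒ k = ln(n₁/n₂)/(Z₂−Z₁)
k = ln(0.401/0.17) / (2.9 − 1) = ln(2.359) / 1.9 = 0.8582 / 1.9 = 0.4517 km⁻¹

0.452 km⁻¹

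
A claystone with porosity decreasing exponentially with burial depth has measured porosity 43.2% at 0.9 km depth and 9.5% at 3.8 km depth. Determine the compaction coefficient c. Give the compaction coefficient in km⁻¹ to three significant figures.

0.522 km⁻¹

Athy: φ(d) = φ₀ e^(−cd) ⇒ φ₁/φ₂ = e^{c(d₂−d₁)} ⇒ c = ln(φ₁/φ₂)/(d₂−d₁)
c = ln(0.432/0.095) / (3.8 − 0.9) = ln(4.547) / 2.9 = 1.5145 / 2.9 = 0.5223 km⁻¹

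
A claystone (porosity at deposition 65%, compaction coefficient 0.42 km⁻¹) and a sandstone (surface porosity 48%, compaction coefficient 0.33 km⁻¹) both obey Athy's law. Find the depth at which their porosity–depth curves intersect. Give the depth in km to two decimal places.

3.37 km

Set n₀ₐ e^(−cₐd) = n₀ᵦ e^(−cᵦd) ⇒ ln(n₀ₐ/n₀ᵦ) = (cₐ − cᵦ)·d
d = ln(0.65/0.48) / (0.42 − 0.33) = 0.3032 / 0.09 = 3.369 km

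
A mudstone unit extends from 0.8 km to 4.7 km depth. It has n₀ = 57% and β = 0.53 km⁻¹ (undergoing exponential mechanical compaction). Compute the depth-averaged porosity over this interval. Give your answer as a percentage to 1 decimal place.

⟨n⟩ = (1/(Z₂−Z₁)) ∫ n₀ e^(−βZ) dZ = n₀·(e^(−β·Z₁) − e^(−β·Z₂)) / (β·(Z₂−Z₁))
e^(−0.53×0.8) = 0.6544; e^(−0.53×4.7) = 0.0828
⟨n⟩ = 0.57 × (0.6544 − 0.0828) / (0.53 × 3.9) = 0.57 × 0.2765 = 0.1576

15.8%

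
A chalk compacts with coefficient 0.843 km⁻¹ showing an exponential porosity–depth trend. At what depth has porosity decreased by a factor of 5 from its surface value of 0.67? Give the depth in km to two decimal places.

1.91 km

φ/φ₀ = 1/5 ⇒ exp(−k·d) = 1/5 ⇒ d = ln(5) / k
d = 1.6094 / 0.843 = 1.909 km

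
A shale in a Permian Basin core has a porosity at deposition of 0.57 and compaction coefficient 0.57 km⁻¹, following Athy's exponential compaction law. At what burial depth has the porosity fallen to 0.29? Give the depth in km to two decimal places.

Invert Athy's law: Z = ln(phi₀/phi) / β
Z = ln(0.57/0.29) / 0.57 = ln(1.966) / 0.57 = 0.6758 / 0.57 = 1.186 km

1.19 km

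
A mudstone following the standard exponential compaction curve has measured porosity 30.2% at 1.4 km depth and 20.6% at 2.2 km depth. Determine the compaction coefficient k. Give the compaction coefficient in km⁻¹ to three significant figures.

Athy: phi(d) = phi₀ e^(−kd) ⇒ phi₁/phi₂ = e^{k(d₂−d₁)} ⇒ k = ln(phi₁/phi₂)/(d₂−d₁)
k = ln(0.302/0.206) / (2.2 − 1.4) = ln(1.466) / 0.8 = 0.3826 / 0.8 = 0.4782 km⁻¹

0.478 km⁻¹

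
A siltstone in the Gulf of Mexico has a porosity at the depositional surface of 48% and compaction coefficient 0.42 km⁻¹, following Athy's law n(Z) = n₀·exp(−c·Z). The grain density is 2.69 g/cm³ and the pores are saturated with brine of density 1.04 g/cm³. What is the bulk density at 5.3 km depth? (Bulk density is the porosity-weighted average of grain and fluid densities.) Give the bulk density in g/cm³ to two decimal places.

2.60 g/cm³

Porosity at depth: n = 0.48·exp(−0.42×5.3) = 0.48×0.1080 = 0.0518
Bulk density: ρ_b = (1−n)ρ_g + n·ρ_f = 0.9482×2.69 + 0.0518×1.04
       = 2.551 + 0.054 = 2.604 g/cm³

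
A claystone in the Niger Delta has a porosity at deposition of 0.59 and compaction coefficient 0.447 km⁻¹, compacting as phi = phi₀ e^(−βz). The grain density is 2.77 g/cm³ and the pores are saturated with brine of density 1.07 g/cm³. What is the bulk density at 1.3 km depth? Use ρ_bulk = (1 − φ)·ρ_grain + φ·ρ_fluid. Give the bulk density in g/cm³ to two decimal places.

Porosity at depth: phi = 0.59·exp(−0.447×1.3) = 0.59×0.5593 = 0.3300
Bulk density: ρ_b = (1−phi)ρ_g + phi·ρ_f = 0.6700×2.77 + 0.3300×1.07
       = 1.856 + 0.353 = 2.209 g/cm³

2.21 g/cm³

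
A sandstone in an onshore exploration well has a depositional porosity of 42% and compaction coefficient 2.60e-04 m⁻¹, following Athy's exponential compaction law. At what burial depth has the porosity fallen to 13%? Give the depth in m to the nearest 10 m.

Working in km (1 km = 1000 m; β in km⁻¹ = β in m⁻¹ × 1000):
Invert Athy's law: d = ln(n₀/n) / β
d = ln(0.42/0.13) / 0.26 = ln(3.231) / 0.26 = 1.1727 / 0.26 = 4.510 km

4510 m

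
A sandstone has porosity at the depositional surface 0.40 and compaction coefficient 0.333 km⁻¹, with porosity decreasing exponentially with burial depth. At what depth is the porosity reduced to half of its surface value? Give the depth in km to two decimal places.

2.08 km

n/n₀ = 1/2 ⇒ exp(−c·z) = 1/2 ⇒ z = ln(2) / c
z = 0.6931 / 0.333 = 2.082 km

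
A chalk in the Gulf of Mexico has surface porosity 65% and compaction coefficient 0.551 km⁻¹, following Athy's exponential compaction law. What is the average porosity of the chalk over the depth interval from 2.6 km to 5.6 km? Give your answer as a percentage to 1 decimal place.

7.6%

⟨φ⟩ = (1/(d₂−d₁)) ∫ φ₀ e^(−cd) dd = φ₀·(e^(−c·d₁) − e^(−c·d₂)) / (c·(d₂−d₁))
e^(−0.551×2.6) = 0.2387; e^(−0.551×5.6) = 0.0457
⟨φ⟩ = 0.65 × (0.2387 − 0.0457) / (0.551 × 3) = 0.65 × 0.1167 = 0.0759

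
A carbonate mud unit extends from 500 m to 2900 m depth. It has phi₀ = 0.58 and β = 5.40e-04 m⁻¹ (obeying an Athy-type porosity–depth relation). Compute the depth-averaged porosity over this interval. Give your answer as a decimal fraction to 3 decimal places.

Working in km (1 km = 1000 m; β in km⁻¹ = β in m⁻¹ × 1000):
⟨phi⟩ = (1/(d₂−d₁)) ∫ phi₀ e^(−βd) dd = phi₀·(e^(−β·d₁) − e^(−β·d₂)) / (β·(d₂−d₁))
e^(−0.54×0.5) = 0.7634; e^(−0.54×2.9) = 0.2089
⟨phi⟩ = 0.58 × (0.7634 − 0.2089) / (0.54 × 2.4) = 0.58 × 0.4279 = 0.2482

0.248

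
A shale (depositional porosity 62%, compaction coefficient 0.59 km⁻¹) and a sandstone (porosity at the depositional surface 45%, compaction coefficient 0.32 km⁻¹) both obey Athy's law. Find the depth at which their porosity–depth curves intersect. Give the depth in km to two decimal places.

1.19 km

Set n₀ₐ e^(−kₐd) = n₀ᵦ e^(−kᵦd) ⇒ ln(n₀ₐ/n₀ᵦ) = (kₐ − kᵦ)·d
d = ln(0.62/0.45) / (0.59 − 0.32) = 0.3205 / 0.27 = 1.187 km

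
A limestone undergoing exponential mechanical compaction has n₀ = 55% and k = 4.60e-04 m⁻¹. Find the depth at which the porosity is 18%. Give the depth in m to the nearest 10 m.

Working in km (1 km = 1000 m; k in km⁻¹ = k in m⁻¹ × 1000):
Invert Athy's law: d = ln(n₀/n) / k
d = ln(0.55/0.18) / 0.46 = ln(3.056) / 0.46 = 1.1170 / 0.46 = 2.428 km

2430 m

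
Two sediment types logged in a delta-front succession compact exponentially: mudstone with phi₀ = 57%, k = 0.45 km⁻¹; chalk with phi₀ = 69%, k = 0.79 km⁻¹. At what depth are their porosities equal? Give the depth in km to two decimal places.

Set phi₀ₐ e^(−kₐd) = phi₀ᵦ e^(−kᵦd) ⇒ ln(phi₀ₐ/phi₀ᵦ) = (kₐ − kᵦ)·d
d = ln(0.57/0.69) / (0.45 − 0.79) = -0.1911 / -0.34 = 0.562 km

0.56 km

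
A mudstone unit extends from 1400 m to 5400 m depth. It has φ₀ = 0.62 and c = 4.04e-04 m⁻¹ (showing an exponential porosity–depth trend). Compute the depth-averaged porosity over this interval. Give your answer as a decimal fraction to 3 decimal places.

0.175

Working in km (1 km = 1000 m; c in km⁻¹ = c in m⁻¹ × 1000):
⟨φ⟩ = (1/(Z₂−Z₁)) ∫ φ₀ e^(−cZ) dZ = φ₀·(e^(−c·Z₁) − e^(−c·Z₂)) / (c·(Z₂−Z₁))
e^(−0.404×1.4) = 0.5680; e^(−0.404×5.4) = 0.1129
⟨φ⟩ = 0.62 × (0.5680 − 0.1129) / (0.404 × 4) = 0.62 × 0.2817 = 0.1746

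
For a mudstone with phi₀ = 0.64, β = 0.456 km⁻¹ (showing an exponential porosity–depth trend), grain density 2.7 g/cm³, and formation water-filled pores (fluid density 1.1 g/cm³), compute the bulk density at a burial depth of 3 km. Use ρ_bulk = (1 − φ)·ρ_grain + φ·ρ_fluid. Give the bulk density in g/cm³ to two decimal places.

2.44 g/cm³

Porosity at depth: phi = 0.64·exp(−0.456×3) = 0.64×0.2546 = 0.1630
Bulk density: ρ_b = (1−phi)ρ_g + phi·ρ_f = 0.8370×2.7 + 0.1630×1.1
       = 2.260 + 0.179 = 2.439 g/cm³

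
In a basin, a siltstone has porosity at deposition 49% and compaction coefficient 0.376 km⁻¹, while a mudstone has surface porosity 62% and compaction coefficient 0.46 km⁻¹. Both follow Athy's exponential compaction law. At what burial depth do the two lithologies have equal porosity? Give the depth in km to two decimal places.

2.80 km

Set n₀ₐ e^(−βₐZ) = n₀ᵦ e^(−βᵦZ) ⇒ ln(n₀ₐ/n₀ᵦ) = (βₐ − βᵦ)·Z
Z = ln(0.49/0.62) / (0.376 − 0.46) = -0.2353 / -0.084 = 2.801 km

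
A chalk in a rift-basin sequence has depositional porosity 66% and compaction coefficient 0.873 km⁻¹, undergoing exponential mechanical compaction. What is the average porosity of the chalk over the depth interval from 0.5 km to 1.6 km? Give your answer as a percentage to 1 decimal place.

⟨n⟩ = (1/(Z₂−Z₁)) ∫ n₀ e^(−kZ) dZ = n₀·(e^(−k·Z₁) − e^(−k·Z₂)) / (k·(Z₂−Z₁))
e^(−0.873×0.5) = 0.6463; e^(−0.873×1.6) = 0.2474
⟨n⟩ = 0.66 × (0.6463 − 0.2474) / (0.873 × 1.1) = 0.66 × 0.4154 = 0.2742

27.4%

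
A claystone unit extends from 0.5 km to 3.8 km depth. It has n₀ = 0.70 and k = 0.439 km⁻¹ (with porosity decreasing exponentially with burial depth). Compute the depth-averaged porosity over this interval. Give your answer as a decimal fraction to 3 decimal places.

0.297

⟨n⟩ = (1/(Z₂−Z₁)) ∫ n₀ e^(−kZ) dZ = n₀·(e^(−k·Z₁) − e^(−k·Z₂)) / (k·(Z₂−Z₁))
e^(−0.439×0.5) = 0.8029; e^(−0.439×3.8) = 0.1886
⟨n⟩ = 0.7 × (0.8029 − 0.1886) / (0.439 × 3.3) = 0.7 × 0.4241 = 0.2968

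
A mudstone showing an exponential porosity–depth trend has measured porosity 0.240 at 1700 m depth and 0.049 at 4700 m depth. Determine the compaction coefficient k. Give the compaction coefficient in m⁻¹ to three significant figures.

0.000530 m⁻¹

Working in km (1 km = 1000 m; k in km⁻¹ = k in m⁻¹ × 1000):
Athy: n(z) = n₀ e^(−kz) ⇒ n₁/n₂ = e^{k(z₂−z₁)} ⇒ k = ln(n₁/n₂)/(z₂−z₁)
k = ln(0.24/0.049) / (4.7 − 1.7) = ln(4.898) / 3 = 1.5888 / 3 = 0.5296 km⁻¹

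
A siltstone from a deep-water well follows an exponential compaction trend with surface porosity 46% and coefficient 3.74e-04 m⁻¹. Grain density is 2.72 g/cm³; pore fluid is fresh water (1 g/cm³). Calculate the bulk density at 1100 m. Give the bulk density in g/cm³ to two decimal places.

Working in km (1 km = 1000 m; c in km⁻¹ = c in m⁻¹ × 1000):
Porosity at depth: φ = 0.46·exp(−0.374×1.1) = 0.46×0.6627 = 0.3049
Bulk density: ρ_b = (1−φ)ρ_g + φ·ρ_f = 0.6951×2.72 + 0.3049×1
       = 1.891 + 0.305 = 2.196 g/cm³

2.20 g/cm³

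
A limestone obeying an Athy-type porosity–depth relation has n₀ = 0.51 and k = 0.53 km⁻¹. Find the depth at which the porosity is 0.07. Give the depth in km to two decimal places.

3.75 km

Invert Athy's law: Z = ln(n₀/n) / k
Z = ln(0.51/0.07) / 0.53 = ln(7.286) / 0.53 = 1.9859 / 0.53 = 3.747 km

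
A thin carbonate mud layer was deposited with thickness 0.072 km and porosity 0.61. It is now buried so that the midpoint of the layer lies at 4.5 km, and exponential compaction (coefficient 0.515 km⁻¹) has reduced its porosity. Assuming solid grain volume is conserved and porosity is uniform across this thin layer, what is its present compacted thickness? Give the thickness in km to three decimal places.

Porosity at 4.5 km: n = 0.61·exp(−0.515×4.5) = 0.0601
Solid-volume conservation: h(1−n) = h₀(1−n₀) ⇒ h = h₀·(1−n₀)/(1−n)
h = 0.072 × (1 − 0.61)/(1 − 0.0601) = 0.072 × 0.4149 = 0.0299 km

0.030 km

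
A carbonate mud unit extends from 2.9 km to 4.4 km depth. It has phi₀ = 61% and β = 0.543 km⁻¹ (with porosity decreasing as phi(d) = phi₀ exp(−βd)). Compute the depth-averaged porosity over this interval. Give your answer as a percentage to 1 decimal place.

8.6%

⟨phi⟩ = (1/(d₂−d₁)) ∫ phi₀ e^(−βd) dd = phi₀·(e^(−β·d₁) − e^(−β·d₂)) / (β·(d₂−d₁))
e^(−0.543×2.9) = 0.2071; e^(−0.543×4.4) = 0.0917
⟨phi⟩ = 0.61 × (0.2071 − 0.0917) / (0.543 × 1.5) = 0.61 × 0.1416 = 0.0864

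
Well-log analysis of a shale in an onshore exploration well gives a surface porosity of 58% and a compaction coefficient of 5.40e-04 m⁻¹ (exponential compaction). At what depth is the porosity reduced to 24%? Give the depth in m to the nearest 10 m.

Working in km (1 km = 1000 m; β in km⁻¹ = β in m⁻¹ × 1000):
Invert Athy's law: d = ln(n₀/n) / β
d = ln(0.58/0.24) / 0.54 = ln(2.417) / 0.54 = 0.8824 / 0.54 = 1.634 km

1630 m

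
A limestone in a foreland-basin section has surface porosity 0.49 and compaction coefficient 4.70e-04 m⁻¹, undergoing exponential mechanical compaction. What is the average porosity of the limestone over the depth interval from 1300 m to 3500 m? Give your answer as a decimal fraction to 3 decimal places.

0.166

Working in km (1 km = 1000 m; c in km⁻¹ = c in m⁻¹ × 1000):
⟨phi⟩ = (1/(d₂−d₁)) ∫ phi₀ e^(−cd) dd = phi₀·(e^(−c·d₁) − e^(−c·d₂)) / (c·(d₂−d₁))
e^(−0.47×1.3) = 0.5428; e^(−0.47×3.5) = 0.1930
⟨phi⟩ = 0.49 × (0.5428 − 0.1930) / (0.47 × 2.2) = 0.49 × 0.3383 = 0.1658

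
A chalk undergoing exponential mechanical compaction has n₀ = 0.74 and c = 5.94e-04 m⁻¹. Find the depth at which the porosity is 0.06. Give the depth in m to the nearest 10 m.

4230 m

Working in km (1 km = 1000 m; c in km⁻¹ = c in m⁻¹ × 1000):
Invert Athy's law: d = ln(n₀/n) / c
d = ln(0.74/0.06) / 0.594 = ln(12.33) / 0.594 = 2.5123 / 0.594 = 4.229 km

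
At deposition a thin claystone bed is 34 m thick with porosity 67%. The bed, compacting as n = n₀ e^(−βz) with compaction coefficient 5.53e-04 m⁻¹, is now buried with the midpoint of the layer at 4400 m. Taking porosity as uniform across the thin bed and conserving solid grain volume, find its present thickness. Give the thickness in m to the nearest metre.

Working in km (1 km = 1000 m; β in km⁻¹ = β in m⁻¹ × 1000):
Porosity at 4.4 km: n = 0.67·exp(−0.553×4.4) = 0.0588
Solid-volume conservation: h(1−n) = h₀(1−n₀) ⇒ h = h₀·(1−n₀)/(1−n)
h = 0.034 × (1 − 0.67)/(1 − 0.0588) = 0.034 × 0.3506 = 0.0119 km

12 m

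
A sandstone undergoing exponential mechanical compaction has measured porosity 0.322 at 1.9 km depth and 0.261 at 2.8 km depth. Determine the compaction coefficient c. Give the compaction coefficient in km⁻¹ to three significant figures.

Athy: φ(Z) = φ₀ e^(−cZ) ⇒ φ₁/φ₂ = e^{c(Z₂−Z₁)} ⇒ c = ln(φ₁/φ₂)/(Z₂−Z₁)
c = ln(0.322/0.261) / (2.8 − 1.9) = ln(1.234) / 0.9 = 0.2100 / 0.9 = 0.2334 km⁻¹

0.233 km⁻¹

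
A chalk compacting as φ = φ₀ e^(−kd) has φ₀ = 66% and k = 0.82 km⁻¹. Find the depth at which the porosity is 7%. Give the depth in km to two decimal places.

2.74 km

Invert Athy's law: d = ln(φ₀/φ) / k
d = ln(0.66/0.07) / 0.82 = ln(9.429) / 0.82 = 2.2437 / 0.82 = 2.736 km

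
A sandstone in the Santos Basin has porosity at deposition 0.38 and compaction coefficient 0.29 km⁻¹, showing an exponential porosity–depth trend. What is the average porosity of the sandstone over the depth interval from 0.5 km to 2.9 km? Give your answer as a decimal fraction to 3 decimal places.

0.237

⟨φ⟩ = (1/(d₂−d₁)) ∫ φ₀ e^(−kd) dd = φ₀·(e^(−k·d₁) − e^(−k·d₂)) / (k·(d₂−d₁))
e^(−0.29×0.5) = 0.8650; e^(−0.29×2.9) = 0.4313
⟨φ⟩ = 0.38 × (0.8650 − 0.4313) / (0.29 × 2.4) = 0.38 × 0.6232 = 0.2368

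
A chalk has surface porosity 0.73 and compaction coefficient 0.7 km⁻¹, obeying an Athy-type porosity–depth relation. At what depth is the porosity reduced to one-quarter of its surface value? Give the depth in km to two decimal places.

phi/phi₀ = 1/4 ⇒ exp(−β·z) = 1/4 ⇒ z = ln(4) / β
z = 1.3863 / 0.7 = 1.980 km

1.98 km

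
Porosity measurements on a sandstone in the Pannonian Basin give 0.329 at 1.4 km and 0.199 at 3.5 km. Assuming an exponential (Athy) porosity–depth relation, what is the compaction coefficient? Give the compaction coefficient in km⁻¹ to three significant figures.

Athy: phi(Z) = phi₀ e^(−kZ) ⇒ phi₁/phi₂ = e^{k(Z₂−Z₁)} ⇒ k = ln(phi₁/phi₂)/(Z₂−Z₁)
k = ln(0.329/0.199) / (3.5 − 1.4) = ln(1.653) / 2.1 = 0.5028 / 2.1 = 0.2394 km⁻¹

0.239 km⁻¹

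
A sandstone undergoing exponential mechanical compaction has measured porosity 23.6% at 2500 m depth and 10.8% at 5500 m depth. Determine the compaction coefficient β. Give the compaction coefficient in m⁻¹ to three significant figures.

Working in km (1 km = 1000 m; β in km⁻¹ = β in m⁻¹ × 1000):
Athy: phi(Z) = phi₀ e^(−βZ) ⇒ phi₁/phi₂ = e^{β(Z₂−Z₁)} ⇒ β = ln(phi₁/phi₂)/(Z₂−Z₁)
β = ln(0.236/0.108) / (5.5 − 2.5) = ln(2.185) / 3 = 0.7817 / 3 = 0.2606 km⁻¹

0.000261 m⁻¹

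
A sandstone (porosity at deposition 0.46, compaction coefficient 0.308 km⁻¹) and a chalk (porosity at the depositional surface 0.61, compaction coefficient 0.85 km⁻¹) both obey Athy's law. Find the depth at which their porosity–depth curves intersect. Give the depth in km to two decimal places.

0.52 km

Set φ₀ₐ e^(−kₐd) = φ₀ᵦ e^(−kᵦd) ⇒ ln(φ₀ₐ/φ₀ᵦ) = (kₐ − kᵦ)·d
d = ln(0.46/0.61) / (0.308 − 0.85) = -0.2822 / -0.542 = 0.521 km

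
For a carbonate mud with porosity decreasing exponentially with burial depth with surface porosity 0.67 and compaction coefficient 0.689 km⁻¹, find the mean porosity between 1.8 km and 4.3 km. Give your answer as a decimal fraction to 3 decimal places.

0.092

⟨n⟩ = (1/(d₂−d₁)) ∫ n₀ e^(−βd) dd = n₀·(e^(−β·d₁) − e^(−β·d₂)) / (β·(d₂−d₁))
e^(−0.689×1.8) = 0.2893; e^(−0.689×4.3) = 0.0517
⟨n⟩ = 0.67 × (0.2893 − 0.0517) / (0.689 × 2.5) = 0.67 × 0.1380 = 0.0924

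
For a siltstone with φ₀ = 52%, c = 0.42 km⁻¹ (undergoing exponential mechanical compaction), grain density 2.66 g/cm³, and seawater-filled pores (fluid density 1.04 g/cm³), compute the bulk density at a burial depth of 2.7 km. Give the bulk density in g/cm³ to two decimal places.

Porosity at depth: φ = 0.52·exp(−0.42×2.7) = 0.52×0.3217 = 0.1673
Bulk density: ρ_b = (1−φ)ρ_g + φ·ρ_f = 0.8327×2.66 + 0.1673×1.04
       = 2.215 + 0.174 = 2.389 g/cm³

2.39 g/cm³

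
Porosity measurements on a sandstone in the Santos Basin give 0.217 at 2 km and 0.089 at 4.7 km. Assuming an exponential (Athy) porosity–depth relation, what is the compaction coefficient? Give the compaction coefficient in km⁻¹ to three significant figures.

Athy: n(z) = n₀ e^(−kz) ⇒ n₁/n₂ = e^{k(z₂−z₁)} ⇒ k = ln(n₁/n₂)/(z₂−z₁)
k = ln(0.217/0.089) / (4.7 − 2) = ln(2.438) / 2.7 = 0.8913 / 2.7 = 0.3301 km⁻¹

0.330 km⁻¹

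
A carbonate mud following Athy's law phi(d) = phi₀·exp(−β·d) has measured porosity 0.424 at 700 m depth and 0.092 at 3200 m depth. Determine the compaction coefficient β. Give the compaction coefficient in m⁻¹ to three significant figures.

0.000611 m⁻¹

Working in km (1 km = 1000 m; β in km⁻¹ = β in m⁻¹ × 1000):
Athy: phi(d) = phi₀ e^(−βd) ⇒ phi₁/phi₂ = e^{β(d₂−d₁)} ⇒ β = ln(phi₁/phi₂)/(d₂−d₁)
β = ln(0.424/0.092) / (3.2 − 0.7) = ln(4.609) / 2.5 = 1.5279 / 2.5 = 0.6112 km⁻¹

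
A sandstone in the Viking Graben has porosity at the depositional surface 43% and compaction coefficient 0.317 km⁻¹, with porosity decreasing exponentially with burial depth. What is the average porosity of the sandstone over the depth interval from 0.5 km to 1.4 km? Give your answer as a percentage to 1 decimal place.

⟨φ⟩ = (1/(z₂−z₁)) ∫ φ₀ e^(−βz) dz = φ₀·(e^(−β·z₁) − e^(−β·z₂)) / (β·(z₂−z₁))
e^(−0.317×0.5) = 0.8534; e^(−0.317×1.4) = 0.6416
⟨φ⟩ = 0.43 × (0.8534 − 0.6416) / (0.317 × 0.9) = 0.43 × 0.7425 = 0.3193

31.9%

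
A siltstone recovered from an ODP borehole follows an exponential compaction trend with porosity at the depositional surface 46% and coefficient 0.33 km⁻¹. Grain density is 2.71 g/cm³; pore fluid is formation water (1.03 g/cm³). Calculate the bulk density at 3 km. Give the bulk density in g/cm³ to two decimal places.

2.42 g/cm³

Porosity at depth: phi = 0.46·exp(−0.33×3) = 0.46×0.3716 = 0.1709
Bulk density: ρ_b = (1−phi)ρ_g + phi·ρ_f = 0.8291×2.71 + 0.1709×1.03
       = 2.247 + 0.176 = 2.423 g/cm³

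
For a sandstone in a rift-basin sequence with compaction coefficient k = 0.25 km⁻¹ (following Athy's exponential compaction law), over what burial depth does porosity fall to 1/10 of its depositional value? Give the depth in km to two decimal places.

φ/φ₀ = 1/10 ⇒ exp(−k·z) = 1/10 ⇒ z = ln(10) / k
z = 2.3026 / 0.25 = 9.210 km

9.21 km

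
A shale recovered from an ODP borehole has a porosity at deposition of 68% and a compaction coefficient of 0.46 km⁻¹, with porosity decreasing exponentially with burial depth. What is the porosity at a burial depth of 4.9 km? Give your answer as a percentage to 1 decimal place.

φ = φ₀·exp(−c·Z) = 0.68 × exp(−0.46 × 4.9) = 0.68 × exp(−2.254)
  = 0.68 × 0.1050 = 0.0714

7.1%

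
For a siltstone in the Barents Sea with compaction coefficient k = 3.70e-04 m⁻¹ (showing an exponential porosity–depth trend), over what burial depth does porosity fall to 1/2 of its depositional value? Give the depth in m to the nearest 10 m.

Working in km (1 km = 1000 m; k in km⁻¹ = k in m⁻¹ × 1000):
φ/φ₀ = 1/2 ⇒ exp(−k·d) = 1/2 ⇒ d = ln(2) / k
d = 0.6931 / 0.37 = 1.873 km

1870 m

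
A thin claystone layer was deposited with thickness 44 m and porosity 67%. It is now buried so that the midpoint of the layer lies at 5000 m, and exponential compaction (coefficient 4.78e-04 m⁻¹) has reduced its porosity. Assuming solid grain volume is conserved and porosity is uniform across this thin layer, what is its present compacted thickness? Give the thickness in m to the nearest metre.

Working in km (1 km = 1000 m; β in km⁻¹ = β in m⁻¹ × 1000):
Porosity at 5 km: phi = 0.67·exp(−0.478×5) = 0.0614
Solid-volume conservation: h(1−phi) = h₀(1−phi₀) ⇒ h = h₀·(1−phi₀)/(1−phi)
h = 0.044 × (1 − 0.67)/(1 − 0.0614) = 0.044 × 0.3516 = 0.0155 km

15 m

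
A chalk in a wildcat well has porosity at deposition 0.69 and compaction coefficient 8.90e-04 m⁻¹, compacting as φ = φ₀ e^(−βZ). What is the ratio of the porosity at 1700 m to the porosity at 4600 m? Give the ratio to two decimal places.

13.21

Working in km (1 km = 1000 m; β in km⁻¹ = β in m⁻¹ × 1000):
φ(Z₁)/φ(Z₂) = e^(−β·Z₁)/e^(−β·Z₂) = e^{β(Z₂−Z₁)}
= exp(0.89 × 2.9) = exp(2.581) = 13.2103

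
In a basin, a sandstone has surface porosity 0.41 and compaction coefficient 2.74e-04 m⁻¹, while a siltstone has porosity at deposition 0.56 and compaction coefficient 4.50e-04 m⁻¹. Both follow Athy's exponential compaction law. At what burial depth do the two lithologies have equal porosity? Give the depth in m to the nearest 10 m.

1770 m

Working in km (1 km = 1000 m; k in km⁻¹ = k in m⁻¹ × 1000):
Set n₀ₐ e^(−kₐz) = n₀ᵦ e^(−kᵦz) ⇒ ln(n₀ₐ/n₀ᵦ) = (kₐ − kᵦ)·z
z = ln(0.41/0.56) / (0.274 − 0.45) = -0.3118 / -0.176 = 1.771 km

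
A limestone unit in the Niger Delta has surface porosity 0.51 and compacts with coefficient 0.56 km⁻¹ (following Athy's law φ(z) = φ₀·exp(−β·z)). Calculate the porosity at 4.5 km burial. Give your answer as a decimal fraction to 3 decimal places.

0.041

φ = φ₀·exp(−β·z) = 0.51 × exp(−0.56 × 4.5) = 0.51 × exp(−2.52)
  = 0.51 × 0.0805 = 0.0410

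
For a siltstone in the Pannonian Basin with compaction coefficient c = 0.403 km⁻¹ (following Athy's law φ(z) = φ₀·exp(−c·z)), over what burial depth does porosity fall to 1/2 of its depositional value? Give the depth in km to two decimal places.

φ/φ₀ = 1/2 ⇒ exp(−c·z) = 1/2 ⇒ z = ln(2) / c
z = 0.6931 / 0.403 = 1.720 km

1.72 km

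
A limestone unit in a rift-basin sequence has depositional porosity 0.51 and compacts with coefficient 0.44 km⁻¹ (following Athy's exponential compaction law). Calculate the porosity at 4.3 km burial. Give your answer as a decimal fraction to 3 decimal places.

0.077

n = n₀·exp(−β·Z) = 0.51 × exp(−0.44 × 4.3) = 0.51 × exp(−1.892)
  = 0.51 × 0.1508 = 0.0769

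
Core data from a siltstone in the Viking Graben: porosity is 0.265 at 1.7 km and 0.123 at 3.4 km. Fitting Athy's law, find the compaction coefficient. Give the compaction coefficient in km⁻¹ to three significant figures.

Athy: n(Z) = n₀ e^(−βZ) ⇒ n₁/n₂ = e^{β(Z₂−Z₁)} ⇒ β = ln(n₁/n₂)/(Z₂−Z₁)
β = ln(0.265/0.123) / (3.4 − 1.7) = ln(2.154) / 1.7 = 0.7675 / 1.7 = 0.4515 km⁻¹

0.451 km⁻¹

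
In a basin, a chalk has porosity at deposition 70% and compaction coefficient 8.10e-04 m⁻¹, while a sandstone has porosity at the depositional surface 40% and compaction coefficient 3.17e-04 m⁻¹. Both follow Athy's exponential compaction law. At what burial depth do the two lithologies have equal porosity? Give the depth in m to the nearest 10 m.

Working in km (1 km = 1000 m; k in km⁻¹ = k in m⁻¹ × 1000):
Set φ₀ₐ e^(−kₐz) = φ₀ᵦ e^(−kᵦz) ⇒ ln(φ₀ₐ/φ₀ᵦ) = (kₐ − kᵦ)·z
z = ln(0.7/0.4) / (0.81 − 0.317) = 0.5596 / 0.493 = 1.135 km

1140 m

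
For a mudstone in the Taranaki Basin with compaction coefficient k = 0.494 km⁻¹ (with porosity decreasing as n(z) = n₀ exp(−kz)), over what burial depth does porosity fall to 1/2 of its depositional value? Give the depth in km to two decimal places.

n/n₀ = 1/2 ⇒ exp(−k·z) = 1/2 ⇒ z = ln(2) / k
z = 0.6931 / 0.494 = 1.403 km

1.40 km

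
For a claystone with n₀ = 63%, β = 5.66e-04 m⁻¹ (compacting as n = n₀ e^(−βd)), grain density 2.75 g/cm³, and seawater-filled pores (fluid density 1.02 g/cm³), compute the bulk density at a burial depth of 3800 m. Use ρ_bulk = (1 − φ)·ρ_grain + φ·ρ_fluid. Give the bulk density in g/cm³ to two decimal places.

2.62 g/cm³

Working in km (1 km = 1000 m; β in km⁻¹ = β in m⁻¹ × 1000):
Porosity at depth: n = 0.63·exp(−0.566×3.8) = 0.63×0.1164 = 0.0733
Bulk density: ρ_b = (1−n)ρ_g + n·ρ_f = 0.9267×2.75 + 0.0733×1.02
       = 2.548 + 0.075 = 2.623 g/cm³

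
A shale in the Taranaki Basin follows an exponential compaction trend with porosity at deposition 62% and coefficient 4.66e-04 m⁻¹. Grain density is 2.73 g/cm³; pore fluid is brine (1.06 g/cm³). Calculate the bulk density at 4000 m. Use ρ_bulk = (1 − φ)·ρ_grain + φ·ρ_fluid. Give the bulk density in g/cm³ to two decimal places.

2.57 g/cm³

Working in km (1 km = 1000 m; β in km⁻¹ = β in m⁻¹ × 1000):
Porosity at depth: n = 0.62·exp(−0.466×4) = 0.62×0.1551 = 0.0961
Bulk density: ρ_b = (1−n)ρ_g + n·ρ_f = 0.9039×2.73 + 0.0961×1.06
       = 2.468 + 0.102 = 2.569 g/cm³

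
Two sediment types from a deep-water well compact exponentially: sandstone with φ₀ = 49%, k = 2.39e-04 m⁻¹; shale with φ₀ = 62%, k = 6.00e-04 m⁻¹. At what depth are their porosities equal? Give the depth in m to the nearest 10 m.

650 m

Working in km (1 km = 1000 m; k in km⁻¹ = k in m⁻¹ × 1000):
Set φ₀ₐ e^(−kₐz) = φ₀ᵦ e^(−kᵦz) ⇒ ln(φ₀ₐ/φ₀ᵦ) = (kₐ − kᵦ)·z
z = ln(0.49/0.62) / (0.239 − 0.6) = -0.2353 / -0.361 = 0.652 km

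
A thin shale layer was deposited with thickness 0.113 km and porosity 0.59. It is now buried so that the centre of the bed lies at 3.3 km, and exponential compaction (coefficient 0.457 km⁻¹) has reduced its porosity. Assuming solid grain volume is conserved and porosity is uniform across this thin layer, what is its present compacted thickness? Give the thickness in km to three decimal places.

Porosity at 3.3 km: phi = 0.59·exp(−0.457×3.3) = 0.1306
Solid-volume conservation: h(1−phi) = h₀(1−phi₀) ⇒ h = h₀·(1−phi₀)/(1−phi)
h = 0.113 × (1 − 0.59)/(1 − 0.1306) = 0.113 × 0.4716 = 0.0533 km

0.053 km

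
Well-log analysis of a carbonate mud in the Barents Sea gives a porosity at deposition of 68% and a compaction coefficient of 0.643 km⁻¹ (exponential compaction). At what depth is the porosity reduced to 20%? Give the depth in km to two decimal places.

Invert Athy's law: z = ln(n₀/n) / β
z = ln(0.68/0.2) / 0.643 = ln(3.4) / 0.643 = 1.2238 / 0.643 = 1.903 km

1.90 km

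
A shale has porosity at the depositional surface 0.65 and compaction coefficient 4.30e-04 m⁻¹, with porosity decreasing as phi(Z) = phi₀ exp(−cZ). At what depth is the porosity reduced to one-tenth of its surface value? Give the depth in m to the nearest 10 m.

Working in km (1 km = 1000 m; c in km⁻¹ = c in m⁻¹ × 1000):
phi/phi₀ = 1/10 ⇒ exp(−c·Z) = 1/10 ⇒ Z = ln(10) / c
Z = 2.3026 / 0.43 = 5.355 km

5350 m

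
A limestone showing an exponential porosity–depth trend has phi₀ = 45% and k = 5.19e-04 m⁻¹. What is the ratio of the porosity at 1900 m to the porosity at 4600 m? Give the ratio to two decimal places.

Working in km (1 km = 1000 m; k in km⁻¹ = k in m⁻¹ × 1000):
phi(d₁)/phi(d₂) = e^(−k·d₁)/e^(−k·d₂) = e^{k(d₂−d₁)}
= exp(0.519 × 2.7) = exp(1.401) = 4.0605

4.06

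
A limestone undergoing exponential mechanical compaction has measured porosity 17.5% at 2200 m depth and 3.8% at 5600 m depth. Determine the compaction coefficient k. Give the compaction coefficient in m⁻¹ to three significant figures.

0.000449 m⁻¹

Working in km (1 km = 1000 m; k in km⁻¹ = k in m⁻¹ × 1000):
Athy: φ(z) = φ₀ e^(−kz) ⇒ φ₁/φ₂ = e^{k(z₂−z₁)} ⇒ k = ln(φ₁/φ₂)/(z₂−z₁)
k = ln(0.175/0.038) / (5.6 − 2.2) = ln(4.605) / 3.4 = 1.5272 / 3.4 = 0.4492 km⁻¹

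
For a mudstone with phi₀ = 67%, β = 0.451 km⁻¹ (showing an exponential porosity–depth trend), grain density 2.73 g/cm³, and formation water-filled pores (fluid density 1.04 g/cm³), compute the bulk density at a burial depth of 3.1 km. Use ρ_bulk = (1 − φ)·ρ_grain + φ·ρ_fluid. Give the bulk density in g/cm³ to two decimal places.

Porosity at depth: phi = 0.67·exp(−0.451×3.1) = 0.67×0.2471 = 0.1655
Bulk density: ρ_b = (1−phi)ρ_g + phi·ρ_f = 0.8345×2.73 + 0.1655×1.04
       = 2.278 + 0.172 = 2.450 g/cm³

2.45 g/cm³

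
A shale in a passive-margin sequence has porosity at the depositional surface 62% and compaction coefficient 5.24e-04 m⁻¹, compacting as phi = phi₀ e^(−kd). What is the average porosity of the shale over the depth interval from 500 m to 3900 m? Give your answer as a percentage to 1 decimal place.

Working in km (1 km = 1000 m; k in km⁻¹ = k in m⁻¹ × 1000):
⟨phi⟩ = (1/(d₂−d₁)) ∫ phi₀ e^(−kd) dd = phi₀·(e^(−k·d₁) − e^(−k·d₂)) / (k·(d₂−d₁))
e^(−0.524×0.5) = 0.7695; e^(−0.524×3.9) = 0.1296
⟨phi⟩ = 0.62 × (0.7695 − 0.1296) / (0.524 × 3.4) = 0.62 × 0.3592 = 0.2227

22.3%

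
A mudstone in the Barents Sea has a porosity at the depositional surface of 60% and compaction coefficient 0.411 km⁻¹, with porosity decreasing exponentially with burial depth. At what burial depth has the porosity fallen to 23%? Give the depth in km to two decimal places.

Invert Athy's law: z = ln(n₀/n) / k
z = ln(0.6/0.23) / 0.411 = ln(2.609) / 0.411 = 0.9589 / 0.411 = 2.333 km

2.33 km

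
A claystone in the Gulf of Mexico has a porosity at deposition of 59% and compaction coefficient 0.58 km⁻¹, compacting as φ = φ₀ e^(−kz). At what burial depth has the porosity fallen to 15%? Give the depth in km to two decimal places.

2.36 km

Invert Athy's law: z = ln(φ₀/φ) / k
z = ln(0.59/0.15) / 0.58 = ln(3.933) / 0.58 = 1.3695 / 0.58 = 2.361 km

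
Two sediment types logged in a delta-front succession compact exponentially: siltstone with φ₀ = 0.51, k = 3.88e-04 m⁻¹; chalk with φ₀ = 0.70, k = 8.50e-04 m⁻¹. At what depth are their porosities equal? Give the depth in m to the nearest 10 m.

690 m

Working in km (1 km = 1000 m; k in km⁻¹ = k in m⁻¹ × 1000):
Set φ₀ₐ e^(−kₐz) = φ₀ᵦ e^(−kᵦz) ⇒ ln(φ₀ₐ/φ₀ᵦ) = (kₐ − kᵦ)·z
z = ln(0.51/0.7) / (0.388 − 0.85) = -0.3167 / -0.462 = 0.685 km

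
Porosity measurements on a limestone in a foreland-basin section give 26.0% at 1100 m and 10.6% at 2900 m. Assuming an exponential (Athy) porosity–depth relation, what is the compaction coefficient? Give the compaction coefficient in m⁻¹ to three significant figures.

0.000498 m⁻¹

Working in km (1 km = 1000 m; k in km⁻¹ = k in m⁻¹ × 1000):
Athy: φ(d) = φ₀ e^(−kd) ⇒ φ₁/φ₂ = e^{k(d₂−d₁)} ⇒ k = ln(φ₁/φ₂)/(d₂−d₁)
k = ln(0.26/0.106) / (2.9 − 1.1) = ln(2.453) / 1.8 = 0.8972 / 1.8 = 0.4985 km⁻¹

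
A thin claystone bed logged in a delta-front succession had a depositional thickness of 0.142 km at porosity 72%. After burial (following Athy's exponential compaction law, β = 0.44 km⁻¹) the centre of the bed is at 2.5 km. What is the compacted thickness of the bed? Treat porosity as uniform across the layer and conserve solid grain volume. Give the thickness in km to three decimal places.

0.052 km

Porosity at 2.5 km: n = 0.72·exp(−0.44×2.5) = 0.2397
Solid-volume conservation: h(1−n) = h₀(1−n₀) ⇒ h = h₀·(1−n₀)/(1−n)
h = 0.142 × (1 − 0.72)/(1 − 0.2397) = 0.142 × 0.3683 = 0.0523 km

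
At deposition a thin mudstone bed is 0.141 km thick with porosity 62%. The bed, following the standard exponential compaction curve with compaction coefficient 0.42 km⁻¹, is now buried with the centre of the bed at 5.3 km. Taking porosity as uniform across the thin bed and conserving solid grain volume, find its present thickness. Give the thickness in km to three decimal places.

0.057 km

Porosity at 5.3 km: n = 0.62·exp(−0.42×5.3) = 0.0669
Solid-volume conservation: h(1−n) = h₀(1−n₀) ⇒ h = h₀·(1−n₀)/(1−n)
h = 0.141 × (1 − 0.62)/(1 − 0.0669) = 0.141 × 0.4073 = 0.0574 km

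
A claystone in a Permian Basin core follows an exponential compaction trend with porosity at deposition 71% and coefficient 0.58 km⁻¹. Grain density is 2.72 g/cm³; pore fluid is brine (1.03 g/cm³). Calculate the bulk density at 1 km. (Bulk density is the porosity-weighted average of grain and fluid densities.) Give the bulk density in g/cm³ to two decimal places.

2.05 g/cm³

Porosity at depth: phi = 0.71·exp(−0.58×1) = 0.71×0.5599 = 0.3975
Bulk density: ρ_b = (1−phi)ρ_g + phi·ρ_f = 0.6025×2.72 + 0.3975×1.03
       = 1.639 + 0.409 = 2.048 g/cm³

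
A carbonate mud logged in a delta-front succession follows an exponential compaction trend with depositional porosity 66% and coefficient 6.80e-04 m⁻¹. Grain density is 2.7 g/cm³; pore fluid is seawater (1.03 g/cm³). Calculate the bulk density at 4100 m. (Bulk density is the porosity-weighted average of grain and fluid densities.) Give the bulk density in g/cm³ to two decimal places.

Working in km (1 km = 1000 m; k in km⁻¹ = k in m⁻¹ × 1000):
Porosity at depth: φ = 0.66·exp(−0.68×4.1) = 0.66×0.0615 = 0.0406
Bulk density: ρ_b = (1−φ)ρ_g + φ·ρ_f = 0.9594×2.7 + 0.0406×1.03
       = 2.590 + 0.042 = 2.632 g/cm³

2.63 g/cm³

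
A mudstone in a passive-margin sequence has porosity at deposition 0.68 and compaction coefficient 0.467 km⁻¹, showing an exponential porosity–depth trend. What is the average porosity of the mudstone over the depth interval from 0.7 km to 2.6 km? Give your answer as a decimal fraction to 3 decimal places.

⟨n⟩ = (1/(d₂−d₁)) ∫ n₀ e^(−βd) dd = n₀·(e^(−β·d₁) − e^(−β·d₂)) / (β·(d₂−d₁))
e^(−0.467×0.7) = 0.7212; e^(−0.467×2.6) = 0.2969
⟨n⟩ = 0.68 × (0.7212 − 0.2969) / (0.467 × 1.9) = 0.68 × 0.4781 = 0.3251

0.325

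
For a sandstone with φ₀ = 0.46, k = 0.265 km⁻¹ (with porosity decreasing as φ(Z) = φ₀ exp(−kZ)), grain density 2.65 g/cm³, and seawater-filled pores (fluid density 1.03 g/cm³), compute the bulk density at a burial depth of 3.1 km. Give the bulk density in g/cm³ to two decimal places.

2.32 g/cm³

Porosity at depth: φ = 0.46·exp(−0.265×3.1) = 0.46×0.4398 = 0.2023
Bulk density: ρ_b = (1−φ)ρ_g + φ·ρ_f = 0.7977×2.65 + 0.2023×1.03
       = 2.114 + 0.208 = 2.322 g/cm³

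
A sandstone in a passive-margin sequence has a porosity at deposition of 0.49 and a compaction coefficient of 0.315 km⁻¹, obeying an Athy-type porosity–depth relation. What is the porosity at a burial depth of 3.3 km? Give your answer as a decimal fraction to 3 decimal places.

0.173

n = n₀·exp(−c·Z) = 0.49 × exp(−0.315 × 3.3) = 0.49 × exp(−1.039)
  = 0.49 × 0.3536 = 0.1733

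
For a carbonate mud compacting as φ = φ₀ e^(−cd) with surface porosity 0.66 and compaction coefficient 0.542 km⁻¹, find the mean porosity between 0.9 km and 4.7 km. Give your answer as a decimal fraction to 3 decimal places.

⟨φ⟩ = (1/(d₂−d₁)) ∫ φ₀ e^(−cd) dd = φ₀·(e^(−c·d₁) − e^(−c·d₂)) / (c·(d₂−d₁))
e^(−0.542×0.9) = 0.6140; e^(−0.542×4.7) = 0.0783
⟨φ⟩ = 0.66 × (0.6140 − 0.0783) / (0.542 × 3.8) = 0.66 × 0.2601 = 0.1717

0.172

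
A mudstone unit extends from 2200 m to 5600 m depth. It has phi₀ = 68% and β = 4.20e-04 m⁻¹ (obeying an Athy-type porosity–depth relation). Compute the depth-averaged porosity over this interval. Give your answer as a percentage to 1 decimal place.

14.4%

Working in km (1 km = 1000 m; β in km⁻¹ = β in m⁻¹ × 1000):
⟨phi⟩ = (1/(d₂−d₁)) ∫ phi₀ e^(−βd) dd = phi₀·(e^(−β·d₁) − e^(−β·d₂)) / (β·(d₂−d₁))
e^(−0.42×2.2) = 0.3969; e^(−0.42×5.6) = 0.0952
⟨phi⟩ = 0.68 × (0.3969 − 0.0952) / (0.42 × 3.4) = 0.68 × 0.2113 = 0.1437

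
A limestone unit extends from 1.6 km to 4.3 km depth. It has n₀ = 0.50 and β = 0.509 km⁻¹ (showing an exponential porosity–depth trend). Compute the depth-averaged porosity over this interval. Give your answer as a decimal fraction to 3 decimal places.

0.120

⟨n⟩ = (1/(Z₂−Z₁)) ∫ n₀ e^(−βZ) dZ = n₀·(e^(−β·Z₁) − e^(−β·Z₂)) / (β·(Z₂−Z₁))
e^(−0.509×1.6) = 0.4429; e^(−0.509×4.3) = 0.1121
⟨n⟩ = 0.5 × (0.4429 − 0.1121) / (0.509 × 2.7) = 0.5 × 0.2407 = 0.1204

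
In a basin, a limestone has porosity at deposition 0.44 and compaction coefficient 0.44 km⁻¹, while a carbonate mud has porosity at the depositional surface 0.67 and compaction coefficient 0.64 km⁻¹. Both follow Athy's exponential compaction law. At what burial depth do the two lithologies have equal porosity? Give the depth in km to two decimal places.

2.10 km

Set phi₀ₐ e^(−kₐz) = phi₀ᵦ e^(−kᵦz) ⇒ ln(phi₀ₐ/phi₀ᵦ) = (kₐ − kᵦ)·z
z = ln(0.44/0.67) / (0.44 − 0.64) = -0.4205 / -0.2 = 2.103 km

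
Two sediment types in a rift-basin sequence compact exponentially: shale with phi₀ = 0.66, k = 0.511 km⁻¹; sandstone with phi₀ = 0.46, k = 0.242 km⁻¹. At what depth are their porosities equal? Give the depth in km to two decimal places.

Set phi₀ₐ e^(−kₐz) = phi₀ᵦ e^(−kᵦz) ⇒ ln(phi₀ₐ/phi₀ᵦ) = (kₐ − kᵦ)·z
z = ln(0.66/0.46) / (0.511 − 0.242) = 0.3610 / 0.269 = 1.342 km

1.34 km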